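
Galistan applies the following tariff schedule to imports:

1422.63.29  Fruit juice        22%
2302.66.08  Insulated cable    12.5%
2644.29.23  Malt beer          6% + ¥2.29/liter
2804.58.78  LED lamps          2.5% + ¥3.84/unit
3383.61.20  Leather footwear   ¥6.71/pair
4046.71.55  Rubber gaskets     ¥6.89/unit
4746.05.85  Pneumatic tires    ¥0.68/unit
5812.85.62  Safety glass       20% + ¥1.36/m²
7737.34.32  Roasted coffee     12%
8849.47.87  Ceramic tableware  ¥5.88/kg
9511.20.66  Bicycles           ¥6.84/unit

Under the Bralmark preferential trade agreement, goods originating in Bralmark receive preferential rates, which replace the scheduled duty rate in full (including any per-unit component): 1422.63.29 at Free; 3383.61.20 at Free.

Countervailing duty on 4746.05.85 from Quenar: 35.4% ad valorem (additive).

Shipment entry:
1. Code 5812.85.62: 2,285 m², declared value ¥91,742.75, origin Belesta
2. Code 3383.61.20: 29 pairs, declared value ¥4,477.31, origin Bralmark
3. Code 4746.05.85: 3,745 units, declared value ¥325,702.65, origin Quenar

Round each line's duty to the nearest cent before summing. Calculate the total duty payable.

Line 1 (5812.85.62, Belesta, 2,285 m², ¥91,742.75):
Base rate for 5812.85.62 is 20% + ¥1.36/m².
Duty = ¥91,742.75 × 20% + 2,285 × ¥1.36 = ¥21,456.15.
Line 2 (3383.61.20, Bralmark, 29 pairs, ¥4,477.31):
Base rate for 3383.61.20 is ¥6.71/pair.
Origin Bralmark qualifies under the Galistan–Bralmark agreement and 3383.61.20 is covered: preferential rate Free applies instead.
Duty = ¥4,477.31 × 0% = ¥0.00.
Line 3 (4746.05.85, Quenar, 3,745 units, ¥325,702.65):
Base rate for 4746.05.85 is ¥0.68/unit.
Additional duty on 4746.05.85 from Quenar: +35.4% ad valorem. Applied ad valorem rate = 35.4%.
Duty = ¥325,702.65 × 35.4% + 3,745 × ¥0.68 = ¥117,845.34.
Total = ¥21,456.15 + ¥0.00 + ¥117,845.34 = ¥139,301.49.

¥139,301.49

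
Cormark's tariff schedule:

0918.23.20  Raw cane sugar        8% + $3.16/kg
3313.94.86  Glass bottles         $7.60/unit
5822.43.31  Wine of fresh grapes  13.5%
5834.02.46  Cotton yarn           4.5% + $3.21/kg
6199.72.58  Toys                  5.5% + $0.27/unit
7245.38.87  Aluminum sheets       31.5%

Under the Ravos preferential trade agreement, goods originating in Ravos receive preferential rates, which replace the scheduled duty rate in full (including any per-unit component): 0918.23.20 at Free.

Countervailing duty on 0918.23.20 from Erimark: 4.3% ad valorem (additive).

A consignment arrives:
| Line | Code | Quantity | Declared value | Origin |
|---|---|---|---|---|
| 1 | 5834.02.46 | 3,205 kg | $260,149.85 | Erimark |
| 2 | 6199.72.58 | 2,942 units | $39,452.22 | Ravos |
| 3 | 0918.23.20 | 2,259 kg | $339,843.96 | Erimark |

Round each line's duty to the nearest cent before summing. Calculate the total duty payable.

$73,898.25

Line 1 (5834.02.46, Erimark, 3,205 kg, $260,149.85):
Base rate for 5834.02.46 is 4.5% + $3.21/kg.
Duty = $260,149.85 × 4.5% + 3,205 × $3.21 = $21,994.79.
Line 2 (6199.72.58, Ravos, 2,942 units, $39,452.22):
Base rate for 6199.72.58 is 5.5% + $0.27/unit.
Origin Ravos is the FTA partner but 6199.72.58 is not on the preference list; base rate stands.
Duty = $39,452.22 × 5.5% + 2,942 × $0.27 = $2,964.21.
Line 3 (0918.23.20, Erimark, 2,259 kg, $339,843.96):
Base rate for 0918.23.20 is 8% + $3.16/kg.
0918.23.20 has an FTA preferential rate, but origin Erimark is not Ravos; base rate stands.
Additional duty on 0918.23.20 from Erimark: +4.3%. Applied ad valorem rate: 8% + 4.3% = 12.3%.
Duty = $339,843.96 × 12.3% + 2,259 × $3.16 = $48,939.25.
Total = $21,994.79 + $2,964.21 + $48,939.25 = $73,898.25.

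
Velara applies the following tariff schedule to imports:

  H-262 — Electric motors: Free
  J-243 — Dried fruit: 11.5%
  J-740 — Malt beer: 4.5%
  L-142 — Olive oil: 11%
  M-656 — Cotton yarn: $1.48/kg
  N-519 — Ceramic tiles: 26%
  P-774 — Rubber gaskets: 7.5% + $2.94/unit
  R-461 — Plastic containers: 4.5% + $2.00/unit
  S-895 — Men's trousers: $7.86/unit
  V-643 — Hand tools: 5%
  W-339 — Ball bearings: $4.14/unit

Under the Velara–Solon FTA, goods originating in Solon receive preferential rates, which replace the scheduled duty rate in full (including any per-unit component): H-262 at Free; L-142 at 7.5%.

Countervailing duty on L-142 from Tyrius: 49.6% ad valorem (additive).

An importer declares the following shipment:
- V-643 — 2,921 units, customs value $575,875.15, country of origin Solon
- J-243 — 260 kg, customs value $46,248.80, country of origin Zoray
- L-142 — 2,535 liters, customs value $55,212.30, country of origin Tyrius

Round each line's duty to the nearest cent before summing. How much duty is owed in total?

Line 1 (V-643, Solon, 2,921 units, $575,875.15):
Base rate for V-643 is 5%.
Origin Solon is the FTA partner but V-643 is not on the preference list; base rate stands.
Duty = $575,875.15 × 5% = $28,793.76.
Line 2 (J-243, Zoray, 260 kg, $46,248.80):
Base rate for J-243 is 11.5%.
Duty = $46,248.80 × 11.5% = $5,318.61.
Line 3 (L-142, Tyrius, 2,535 liters, $55,212.30):
Base rate for L-142 is 11%.
L-142 has an FTA preferential rate, but origin Tyrius is not Solon; base rate stands.
Additional duty on L-142 from Tyrius: +49.6%. Applied ad valorem rate: 11% + 49.6% = 60.6%.
Duty = $55,212.30 × 60.6% = $33,458.65.
Total = $28,793.76 + $5,318.61 + $33,458.65 = $67,571.02.

$67,571.02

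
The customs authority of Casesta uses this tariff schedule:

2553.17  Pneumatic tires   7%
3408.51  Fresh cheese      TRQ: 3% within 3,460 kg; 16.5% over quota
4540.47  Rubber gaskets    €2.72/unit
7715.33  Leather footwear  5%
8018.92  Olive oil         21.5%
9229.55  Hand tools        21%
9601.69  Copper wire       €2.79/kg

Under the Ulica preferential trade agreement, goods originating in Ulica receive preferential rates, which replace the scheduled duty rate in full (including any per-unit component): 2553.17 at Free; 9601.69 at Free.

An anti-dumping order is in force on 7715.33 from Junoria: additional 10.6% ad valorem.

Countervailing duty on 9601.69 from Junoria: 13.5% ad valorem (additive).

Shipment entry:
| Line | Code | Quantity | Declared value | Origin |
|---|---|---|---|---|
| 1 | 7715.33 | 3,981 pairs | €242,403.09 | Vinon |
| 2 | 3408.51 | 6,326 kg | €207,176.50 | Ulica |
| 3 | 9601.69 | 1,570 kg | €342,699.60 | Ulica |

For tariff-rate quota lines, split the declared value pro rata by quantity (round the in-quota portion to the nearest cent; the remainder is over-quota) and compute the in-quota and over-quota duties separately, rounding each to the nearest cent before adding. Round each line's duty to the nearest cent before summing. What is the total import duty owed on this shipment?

€31,006.75

Line 1 (7715.33, Vinon, 3,981 pairs, €242,403.09):
Base rate for 7715.33 is 5%.
The additional-duty order on 7715.33 targets Junoria, not Vinon; it does not apply.
Duty = €242,403.09 × 5% = €12,120.15.
Line 2 (3408.51, Ulica, 6,326 kg, €207,176.50):
Code 3408.51 is under a tariff-rate quota (threshold 3,460 kg). In-quota: 3,460 kg at 3%; over-quota: 2,866 kg at 16.5%.
Pro-rata value split: in-quota = €207,176.50 × 3,460/6,326 = €113,315.00; over-quota = €207,176.50 − €113,315.00 = €93,861.50.
In-quota duty = €113,315.00 × 3% = €3,399.45. Over-quota duty = €93,861.50 × 16.5% = €15,487.15.
Line duty = €3,399.45 + €15,487.15 = €18,886.60.
Line 3 (9601.69, Ulica, 1,570 kg, €342,699.60):
Base rate for 9601.69 is €2.79/kg.
Origin Ulica qualifies under the Casesta–Ulica agreement and 9601.69 is covered: preferential rate Free applies instead.
The additional-duty order on 9601.69 targets Junoria, not Ulica; it does not apply.
Duty = €342,699.60 × 0% = €0.00.
Total = €12,120.15 + €18,886.60 + €0.00 = €31,006.75.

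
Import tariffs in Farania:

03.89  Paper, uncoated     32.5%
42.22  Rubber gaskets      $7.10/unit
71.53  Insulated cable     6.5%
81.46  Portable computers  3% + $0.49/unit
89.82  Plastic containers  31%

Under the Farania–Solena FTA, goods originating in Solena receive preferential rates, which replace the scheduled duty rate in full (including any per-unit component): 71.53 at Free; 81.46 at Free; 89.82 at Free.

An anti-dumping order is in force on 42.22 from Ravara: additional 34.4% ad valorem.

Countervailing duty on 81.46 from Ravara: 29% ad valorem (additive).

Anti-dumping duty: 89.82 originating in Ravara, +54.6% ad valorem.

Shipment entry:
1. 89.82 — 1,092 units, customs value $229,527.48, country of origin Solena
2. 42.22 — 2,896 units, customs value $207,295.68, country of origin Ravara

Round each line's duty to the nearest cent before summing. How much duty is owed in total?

Line 1 (89.82, Solena, 1,092 units, $229,527.48):
Base rate for 89.82 is 31%.
Origin Solena qualifies under the Farania–Solena agreement and 89.82 is covered: preferential rate Free applies instead.
The additional-duty order on 89.82 targets Ravara, not Solena; it does not apply.
Duty = $229,527.48 × 0% = $0.00.
Line 2 (42.22, Ravara, 2,896 units, $207,295.68):
Base rate for 42.22 is $7.10/unit.
Additional duty on 42.22 from Ravara: +34.4% ad valorem. Applied ad valorem rate = 34.4%.
Duty = $207,295.68 × 34.4% + 2,896 × $7.10 = $91,871.31.
Total = $0.00 + $91,871.31 = $91,871.31.

$91,871.31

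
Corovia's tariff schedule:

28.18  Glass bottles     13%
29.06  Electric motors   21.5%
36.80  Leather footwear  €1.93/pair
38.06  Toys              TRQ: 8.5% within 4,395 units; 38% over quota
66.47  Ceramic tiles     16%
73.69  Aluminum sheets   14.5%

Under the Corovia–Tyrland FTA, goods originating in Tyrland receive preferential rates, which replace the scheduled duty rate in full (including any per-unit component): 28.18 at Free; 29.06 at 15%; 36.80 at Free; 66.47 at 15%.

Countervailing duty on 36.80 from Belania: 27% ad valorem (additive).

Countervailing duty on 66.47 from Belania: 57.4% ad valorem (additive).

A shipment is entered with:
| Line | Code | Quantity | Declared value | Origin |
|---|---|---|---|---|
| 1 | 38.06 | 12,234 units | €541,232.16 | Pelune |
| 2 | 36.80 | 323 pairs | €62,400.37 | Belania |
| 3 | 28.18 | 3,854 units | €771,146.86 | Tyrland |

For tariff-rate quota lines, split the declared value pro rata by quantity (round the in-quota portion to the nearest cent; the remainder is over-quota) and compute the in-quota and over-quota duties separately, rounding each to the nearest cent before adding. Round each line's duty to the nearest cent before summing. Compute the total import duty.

€165,781.45

Line 1 (38.06, Pelune, 12,234 units, €541,232.16):
Code 38.06 is under a tariff-rate quota (threshold 4,395 units). In-quota: 4,395 units at 8.5%; over-quota: 7,839 units at 38%.
Pro-rata value split: in-quota = €541,232.16 × 4,395/12,234 = €194,434.80; over-quota = €541,232.16 − €194,434.80 = €346,797.36.
In-quota duty = €194,434.80 × 8.5% = €16,526.96. Over-quota duty = €346,797.36 × 38% = €131,783.00.
Line duty = €16,526.96 + €131,783.00 = €148,309.96.
Line 2 (36.80, Belania, 323 pairs, €62,400.37):
Base rate for 36.80 is €1.93/pair.
36.80 has an FTA preferential rate, but origin Belania is not Tyrland; base rate stands.
Additional duty on 36.80 from Belania: +27% ad valorem. Applied ad valorem rate = 27%.
Duty = €62,400.37 × 27% + 323 × €1.93 = €17,471.49.
Line 3 (28.18, Tyrland, 3,854 units, €771,146.86):
Base rate for 28.18 is 13%.
Origin Tyrland qualifies under the Corovia–Tyrland agreement and 28.18 is covered: preferential rate Free applies instead.
Duty = €771,146.86 × 0% = €0.00.
Total = €148,309.96 + €17,471.49 + €0.00 = €165,781.45.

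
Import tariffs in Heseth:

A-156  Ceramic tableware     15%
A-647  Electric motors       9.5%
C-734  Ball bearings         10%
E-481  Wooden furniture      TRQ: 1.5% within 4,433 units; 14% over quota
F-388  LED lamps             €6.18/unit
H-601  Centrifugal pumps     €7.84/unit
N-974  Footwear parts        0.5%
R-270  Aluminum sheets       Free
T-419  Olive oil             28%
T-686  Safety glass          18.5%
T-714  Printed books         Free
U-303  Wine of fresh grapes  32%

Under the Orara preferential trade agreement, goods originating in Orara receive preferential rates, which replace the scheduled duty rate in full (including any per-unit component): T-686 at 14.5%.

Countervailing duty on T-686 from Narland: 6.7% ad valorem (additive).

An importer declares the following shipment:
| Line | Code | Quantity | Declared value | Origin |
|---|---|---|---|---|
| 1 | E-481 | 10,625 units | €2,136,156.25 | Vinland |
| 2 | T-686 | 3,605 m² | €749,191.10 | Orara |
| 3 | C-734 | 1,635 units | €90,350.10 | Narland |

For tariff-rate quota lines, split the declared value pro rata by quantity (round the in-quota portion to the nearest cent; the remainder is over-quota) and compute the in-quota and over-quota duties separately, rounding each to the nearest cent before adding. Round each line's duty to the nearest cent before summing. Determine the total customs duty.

€305,322.76

Line 1 (E-481, Vinland, 10,625 units, €2,136,156.25):
Code E-481 is under a tariff-rate quota (threshold 4,433 units). In-quota: 4,433 units at 1.5%; over-quota: 6,192 units at 14%.
Pro-rata value split: in-quota = €2,136,156.25 × 4,433/10,625 = €891,254.65; over-quota = €2,136,156.25 − €891,254.65 = €1,244,901.60.
In-quota duty = €891,254.65 × 1.5% = €13,368.82. Over-quota duty = €1,244,901.60 × 14% = €174,286.22.
Line duty = €13,368.82 + €174,286.22 = €187,655.04.
Line 2 (T-686, Orara, 3,605 m², €749,191.10):
Base rate for T-686 is 18.5%.
Origin Orara qualifies under the Heseth–Orara agreement and T-686 is covered: preferential rate 14.5% applies instead.
The additional-duty order on T-686 targets Narland, not Orara; it does not apply.
Duty = €749,191.10 × 14.5% = €108,632.71.
Line 3 (C-734, Narland, 1,635 units, €90,350.10):
Base rate for C-734 is 10%.
Duty = €90,350.10 × 10% = €9,035.01.
Total = €187,655.04 + €108,632.71 + €9,035.01 = €305,322.76.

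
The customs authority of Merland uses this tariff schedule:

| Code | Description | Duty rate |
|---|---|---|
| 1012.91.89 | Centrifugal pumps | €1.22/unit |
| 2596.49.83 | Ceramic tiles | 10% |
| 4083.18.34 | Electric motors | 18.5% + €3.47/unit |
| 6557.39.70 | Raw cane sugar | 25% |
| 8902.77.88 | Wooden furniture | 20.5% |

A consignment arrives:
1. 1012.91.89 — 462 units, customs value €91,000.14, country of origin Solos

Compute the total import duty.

Line 1 (1012.91.89, Solos, 462 units, €91,000.14):
Base rate for 1012.91.89 is €1.22/unit.
Duty = 462 × €1.22 = €563.64.

€563.64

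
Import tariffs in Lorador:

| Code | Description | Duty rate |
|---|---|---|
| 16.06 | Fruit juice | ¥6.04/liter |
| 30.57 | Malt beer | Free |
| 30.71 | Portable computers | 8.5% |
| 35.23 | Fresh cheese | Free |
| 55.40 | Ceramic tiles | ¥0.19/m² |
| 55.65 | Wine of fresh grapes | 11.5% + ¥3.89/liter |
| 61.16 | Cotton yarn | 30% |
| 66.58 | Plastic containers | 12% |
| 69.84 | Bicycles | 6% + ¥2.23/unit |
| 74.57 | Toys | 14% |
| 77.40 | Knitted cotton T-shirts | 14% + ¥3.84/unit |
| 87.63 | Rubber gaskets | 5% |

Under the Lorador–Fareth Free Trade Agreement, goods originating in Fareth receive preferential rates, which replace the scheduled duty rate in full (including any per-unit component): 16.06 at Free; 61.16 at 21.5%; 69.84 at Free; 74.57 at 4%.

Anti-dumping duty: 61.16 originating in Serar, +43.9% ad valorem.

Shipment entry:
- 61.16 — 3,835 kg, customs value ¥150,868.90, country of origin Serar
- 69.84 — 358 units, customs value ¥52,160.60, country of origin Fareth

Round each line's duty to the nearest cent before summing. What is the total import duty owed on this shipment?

¥111,492.12

Line 1 (61.16, Serar, 3,835 kg, ¥150,868.90):
Base rate for 61.16 is 30%.
61.16 has an FTA preferential rate, but origin Serar is not Fareth; base rate stands.
Additional duty on 61.16 from Serar: +43.9%. Applied ad valorem rate: 30% + 43.9% = 73.9%.
Duty = ¥150,868.90 × 73.9% = ¥111,492.12.
Line 2 (69.84, Fareth, 358 units, ¥52,160.60):
Base rate for 69.84 is 6% + ¥2.23/unit.
Origin Fareth qualifies under the Lorador–Fareth agreement and 69.84 is covered: preferential rate Free applies instead.
Duty = ¥52,160.60 × 0% = ¥0.00.
Total = ¥111,492.12 + ¥0.00 = ¥111,492.12.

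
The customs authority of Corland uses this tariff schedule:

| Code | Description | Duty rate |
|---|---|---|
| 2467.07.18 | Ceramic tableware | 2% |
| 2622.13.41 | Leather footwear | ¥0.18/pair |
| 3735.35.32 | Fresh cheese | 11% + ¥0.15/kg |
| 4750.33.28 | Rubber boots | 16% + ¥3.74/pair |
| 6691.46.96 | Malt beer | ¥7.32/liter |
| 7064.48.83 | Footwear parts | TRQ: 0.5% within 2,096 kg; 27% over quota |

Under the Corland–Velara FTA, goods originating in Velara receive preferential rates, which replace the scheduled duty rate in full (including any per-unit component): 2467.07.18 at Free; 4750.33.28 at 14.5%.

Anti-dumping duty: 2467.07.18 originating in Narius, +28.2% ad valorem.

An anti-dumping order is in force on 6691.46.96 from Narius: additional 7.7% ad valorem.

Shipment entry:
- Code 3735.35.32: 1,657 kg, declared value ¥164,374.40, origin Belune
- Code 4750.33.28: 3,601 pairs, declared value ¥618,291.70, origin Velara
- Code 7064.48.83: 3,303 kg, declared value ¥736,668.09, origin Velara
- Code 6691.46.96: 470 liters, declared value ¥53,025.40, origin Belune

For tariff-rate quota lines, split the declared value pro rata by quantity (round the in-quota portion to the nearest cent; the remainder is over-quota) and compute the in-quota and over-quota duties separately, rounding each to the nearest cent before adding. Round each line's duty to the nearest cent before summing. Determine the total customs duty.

¥186,443.03

Line 1 (3735.35.32, Belune, 1,657 kg, ¥164,374.40):
Base rate for 3735.35.32 is 11% + ¥0.15/kg.
Duty = ¥164,374.40 × 11% + 1,657 × ¥0.15 = ¥18,329.73.
Line 2 (4750.33.28, Velara, 3,601 pairs, ¥618,291.70):
Base rate for 4750.33.28 is 16% + ¥3.74/pair.
Origin Velara qualifies under the Corland–Velara agreement and 4750.33.28 is covered: preferential rate 14.5% applies instead.
Duty = ¥618,291.70 × 14.5% = ¥89,652.30.
Line 3 (7064.48.83, Velara, 3,303 kg, ¥736,668.09):
Code 7064.48.83 is under a tariff-rate quota (threshold 2,096 kg). In-quota: 2,096 kg at 0.5%; over-quota: 1,207 kg at 27%.
Pro-rata value split: in-quota = ¥736,668.09 × 2,096/3,303 = ¥467,470.88; over-quota = ¥736,668.09 − ¥467,470.88 = ¥269,197.21.
In-quota duty = ¥467,470.88 × 0.5% = ¥2,337.35. Over-quota duty = ¥269,197.21 × 27% = ¥72,683.25.
Line duty = ¥2,337.35 + ¥72,683.25 = ¥75,020.60.
Line 4 (6691.46.96, Belune, 470 liters, ¥53,025.40):
Base rate for 6691.46.96 is ¥7.32/liter.
The additional-duty order on 6691.46.96 targets Narius, not Belune; it does not apply.
Duty = 470 × ¥7.32 = ¥3,440.40.
Total = ¥18,329.73 + ¥89,652.30 + ¥75,020.60 + ¥3,440.40 = ¥186,443.03.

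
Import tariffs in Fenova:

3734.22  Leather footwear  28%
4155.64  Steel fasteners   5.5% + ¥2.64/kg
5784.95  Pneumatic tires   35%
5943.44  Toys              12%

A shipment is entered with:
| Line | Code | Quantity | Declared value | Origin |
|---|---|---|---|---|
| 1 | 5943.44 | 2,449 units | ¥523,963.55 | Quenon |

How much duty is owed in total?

Line 1 (5943.44, Quenon, 2,449 units, ¥523,963.55):
Base rate for 5943.44 is 12%.
Duty = ¥523,963.55 × 12% = ¥62,875.63.

¥62,875.63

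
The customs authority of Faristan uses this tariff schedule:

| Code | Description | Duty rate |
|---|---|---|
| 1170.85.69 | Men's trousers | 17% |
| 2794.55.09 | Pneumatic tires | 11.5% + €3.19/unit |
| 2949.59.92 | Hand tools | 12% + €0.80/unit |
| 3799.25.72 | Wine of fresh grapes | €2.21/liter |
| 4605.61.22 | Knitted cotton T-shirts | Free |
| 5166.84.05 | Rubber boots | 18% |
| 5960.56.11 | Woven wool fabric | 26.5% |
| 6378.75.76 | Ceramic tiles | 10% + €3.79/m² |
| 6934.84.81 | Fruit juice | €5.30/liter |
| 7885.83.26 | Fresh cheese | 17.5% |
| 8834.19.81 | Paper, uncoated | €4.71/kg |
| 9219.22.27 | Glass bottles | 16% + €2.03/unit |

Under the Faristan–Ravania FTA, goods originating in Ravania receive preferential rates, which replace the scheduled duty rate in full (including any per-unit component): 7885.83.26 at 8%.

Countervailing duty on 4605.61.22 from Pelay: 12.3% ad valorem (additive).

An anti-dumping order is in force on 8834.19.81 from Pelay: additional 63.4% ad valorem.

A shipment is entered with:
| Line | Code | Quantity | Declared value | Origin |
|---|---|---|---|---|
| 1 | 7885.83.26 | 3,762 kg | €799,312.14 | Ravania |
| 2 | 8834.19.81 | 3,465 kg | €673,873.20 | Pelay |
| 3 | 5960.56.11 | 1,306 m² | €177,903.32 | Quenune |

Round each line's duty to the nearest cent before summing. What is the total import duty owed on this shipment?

Line 1 (7885.83.26, Ravania, 3,762 kg, €799,312.14):
Base rate for 7885.83.26 is 17.5%.
Origin Ravania qualifies under the Faristan–Ravania agreement and 7885.83.26 is covered: preferential rate 8% applies instead.
Duty = €799,312.14 × 8% = €63,944.97.
Line 2 (8834.19.81, Pelay, 3,465 kg, €673,873.20):
Base rate for 8834.19.81 is €4.71/kg.
Additional duty on 8834.19.81 from Pelay: +63.4% ad valorem. Applied ad valorem rate = 63.4%.
Duty = €673,873.20 × 63.4% + 3,465 × €4.71 = €443,555.76.
Line 3 (5960.56.11, Quenune, 1,306 m², €177,903.32):
Base rate for 5960.56.11 is 26.5%.
Duty = €177,903.32 × 26.5% = €47,144.38.
Total = €63,944.97 + €443,555.76 + €47,144.38 = €554,645.11.

€554,645.11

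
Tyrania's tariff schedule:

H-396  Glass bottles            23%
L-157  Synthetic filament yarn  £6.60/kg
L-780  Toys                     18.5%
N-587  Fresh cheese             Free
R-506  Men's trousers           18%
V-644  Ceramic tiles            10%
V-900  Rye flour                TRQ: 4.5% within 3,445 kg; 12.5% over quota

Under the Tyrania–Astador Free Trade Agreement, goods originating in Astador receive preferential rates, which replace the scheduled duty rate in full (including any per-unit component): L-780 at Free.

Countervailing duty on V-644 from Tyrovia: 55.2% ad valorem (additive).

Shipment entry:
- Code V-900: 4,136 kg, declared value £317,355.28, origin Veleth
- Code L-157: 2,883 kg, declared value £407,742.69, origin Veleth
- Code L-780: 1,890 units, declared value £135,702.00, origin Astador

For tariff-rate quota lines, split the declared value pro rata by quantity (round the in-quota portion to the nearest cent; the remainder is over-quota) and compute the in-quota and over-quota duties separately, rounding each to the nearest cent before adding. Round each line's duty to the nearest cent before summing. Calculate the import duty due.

£37,550.42

Line 1 (V-900, Veleth, 4,136 kg, £317,355.28):
Code V-900 is under a tariff-rate quota (threshold 3,445 kg). In-quota: 3,445 kg at 4.5%; over-quota: 691 kg at 12.5%.
Pro-rata value split: in-quota = £317,355.28 × 3,445/4,136 = £264,334.85; over-quota = £317,355.28 − £264,334.85 = £53,020.43.
In-quota duty = £264,334.85 × 4.5% = £11,895.07. Over-quota duty = £53,020.43 × 12.5% = £6,627.55.
Line duty = £11,895.07 + £6,627.55 = £18,522.62.
Line 2 (L-157, Veleth, 2,883 kg, £407,742.69):
Base rate for L-157 is £6.60/kg.
Duty = 2,883 × £6.60 = £19,027.80.
Line 3 (L-780, Astador, 1,890 units, £135,702.00):
Base rate for L-780 is 18.5%.
Origin Astador qualifies under the Tyrania–Astador agreement and L-780 is covered: preferential rate Free applies instead.
Duty = £135,702.00 × 0% = £0.00.
Total = £18,522.62 + £19,027.80 + £0.00 = £37,550.42.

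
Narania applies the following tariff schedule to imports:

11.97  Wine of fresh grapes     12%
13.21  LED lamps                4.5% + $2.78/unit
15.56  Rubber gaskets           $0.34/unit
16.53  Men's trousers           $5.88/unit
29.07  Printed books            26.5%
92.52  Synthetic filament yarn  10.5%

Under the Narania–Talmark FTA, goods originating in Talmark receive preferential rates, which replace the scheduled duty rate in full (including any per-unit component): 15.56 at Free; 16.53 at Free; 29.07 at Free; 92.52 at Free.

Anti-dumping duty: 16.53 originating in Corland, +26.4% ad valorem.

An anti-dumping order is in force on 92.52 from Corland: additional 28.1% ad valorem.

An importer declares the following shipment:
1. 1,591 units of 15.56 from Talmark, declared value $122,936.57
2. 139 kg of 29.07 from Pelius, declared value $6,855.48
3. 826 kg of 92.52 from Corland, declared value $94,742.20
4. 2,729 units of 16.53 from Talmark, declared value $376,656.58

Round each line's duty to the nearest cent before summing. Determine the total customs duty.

$38,387.19

Line 1 (15.56, Talmark, 1,591 units, $122,936.57):
Base rate for 15.56 is $0.34/unit.
Origin Talmark qualifies under the Narania–Talmark agreement and 15.56 is covered: preferential rate Free applies instead.
Duty = $122,936.57 × 0% = $0.00.
Line 2 (29.07, Pelius, 139 kg, $6,855.48):
Base rate for 29.07 is 26.5%.
29.07 has an FTA preferential rate, but origin Pelius is not Talmark; base rate stands.
Duty = $6,855.48 × 26.5% = $1,816.70.
Line 3 (92.52, Corland, 826 kg, $94,742.20):
Base rate for 92.52 is 10.5%.
92.52 has an FTA preferential rate, but origin Corland is not Talmark; base rate stands.
Additional duty on 92.52 from Corland: +28.1%. Applied ad valorem rate: 10.5% + 28.1% = 38.6%.
Duty = $94,742.20 × 38.6% = $36,570.49.
Line 4 (16.53, Talmark, 2,729 units, $376,656.58):
Base rate for 16.53 is $5.88/unit.
Origin Talmark qualifies under the Narania–Talmark agreement and 16.53 is covered: preferential rate Free applies instead.
The additional-duty order on 16.53 targets Corland, not Talmark; it does not apply.
Duty = $376,656.58 × 0% = $0.00.
Total = $0.00 + $1,816.70 + $36,570.49 + $0.00 = $38,387.19.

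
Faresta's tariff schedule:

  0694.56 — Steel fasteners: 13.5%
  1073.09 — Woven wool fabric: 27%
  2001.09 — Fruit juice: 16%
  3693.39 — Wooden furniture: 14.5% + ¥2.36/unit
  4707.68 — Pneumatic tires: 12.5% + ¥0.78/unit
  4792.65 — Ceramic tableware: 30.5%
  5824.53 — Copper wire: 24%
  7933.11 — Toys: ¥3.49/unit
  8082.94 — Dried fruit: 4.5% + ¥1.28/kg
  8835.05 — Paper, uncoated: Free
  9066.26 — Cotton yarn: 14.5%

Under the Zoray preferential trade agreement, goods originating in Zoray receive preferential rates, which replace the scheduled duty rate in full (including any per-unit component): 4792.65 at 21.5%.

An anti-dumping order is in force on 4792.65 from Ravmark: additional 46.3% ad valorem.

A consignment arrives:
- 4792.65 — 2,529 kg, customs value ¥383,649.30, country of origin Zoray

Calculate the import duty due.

¥82,484.60

Line 1 (4792.65, Zoray, 2,529 kg, ¥383,649.30):
Base rate for 4792.65 is 30.5%.
Origin Zoray qualifies under the Faresta–Zoray agreement and 4792.65 is covered: preferential rate 21.5% applies instead.
The additional-duty order on 4792.65 targets Ravmark, not Zoray; it does not apply.
Duty = ¥383,649.30 × 21.5% = ¥82,484.60.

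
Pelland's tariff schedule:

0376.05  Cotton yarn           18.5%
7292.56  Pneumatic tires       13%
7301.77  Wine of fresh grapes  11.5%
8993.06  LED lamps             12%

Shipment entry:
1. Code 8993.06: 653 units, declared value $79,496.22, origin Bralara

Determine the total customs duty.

Line 1 (8993.06, Bralara, 653 units, $79,496.22):
Base rate for 8993.06 is 12%.
Duty = $79,496.22 × 12% = $9,539.55.

$9,539.55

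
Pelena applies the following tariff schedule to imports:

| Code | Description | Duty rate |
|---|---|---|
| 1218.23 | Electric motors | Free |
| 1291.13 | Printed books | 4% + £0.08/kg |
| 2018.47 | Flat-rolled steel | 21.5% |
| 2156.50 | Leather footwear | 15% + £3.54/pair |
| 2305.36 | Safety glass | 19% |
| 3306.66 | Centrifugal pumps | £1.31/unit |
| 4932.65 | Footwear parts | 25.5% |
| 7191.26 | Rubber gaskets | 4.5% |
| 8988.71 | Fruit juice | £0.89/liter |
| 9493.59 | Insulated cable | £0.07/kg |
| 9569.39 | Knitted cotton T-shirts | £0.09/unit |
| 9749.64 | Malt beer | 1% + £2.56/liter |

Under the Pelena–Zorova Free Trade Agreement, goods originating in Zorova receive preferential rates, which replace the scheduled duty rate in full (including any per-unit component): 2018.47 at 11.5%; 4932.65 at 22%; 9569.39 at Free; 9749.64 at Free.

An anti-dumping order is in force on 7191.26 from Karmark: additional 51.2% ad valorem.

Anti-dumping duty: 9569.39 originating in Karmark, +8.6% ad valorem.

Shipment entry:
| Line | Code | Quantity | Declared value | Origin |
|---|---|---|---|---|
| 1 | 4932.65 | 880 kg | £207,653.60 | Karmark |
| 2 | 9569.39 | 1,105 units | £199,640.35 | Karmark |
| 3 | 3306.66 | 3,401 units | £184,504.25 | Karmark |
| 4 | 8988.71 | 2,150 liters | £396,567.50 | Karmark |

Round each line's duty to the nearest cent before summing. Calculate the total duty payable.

£76,589.00

Line 1 (4932.65, Karmark, 880 kg, £207,653.60):
Base rate for 4932.65 is 25.5%.
4932.65 has an FTA preferential rate, but origin Karmark is not Zorova; base rate stands.
Duty = £207,653.60 × 25.5% = £52,951.67.
Line 2 (9569.39, Karmark, 1,105 units, £199,640.35):
Base rate for 9569.39 is £0.09/unit.
9569.39 has an FTA preferential rate, but origin Karmark is not Zorova; base rate stands.
Additional duty on 9569.39 from Karmark: +8.6% ad valorem. Applied ad valorem rate = 8.6%.
Duty = £199,640.35 × 8.6% + 1,105 × £0.09 = £17,268.52.
Line 3 (3306.66, Karmark, 3,401 units, £184,504.25):
Base rate for 3306.66 is £1.31/unit.
Duty = 3,401 × £1.31 = £4,455.31.
Line 4 (8988.71, Karmark, 2,150 liters, £396,567.50):
Base rate for 8988.71 is £0.89/liter.
Duty = 2,150 × £0.89 = £1,913.50.
Total = £52,951.67 + £17,268.52 + £4,455.31 + £1,913.50 = £76,589.00.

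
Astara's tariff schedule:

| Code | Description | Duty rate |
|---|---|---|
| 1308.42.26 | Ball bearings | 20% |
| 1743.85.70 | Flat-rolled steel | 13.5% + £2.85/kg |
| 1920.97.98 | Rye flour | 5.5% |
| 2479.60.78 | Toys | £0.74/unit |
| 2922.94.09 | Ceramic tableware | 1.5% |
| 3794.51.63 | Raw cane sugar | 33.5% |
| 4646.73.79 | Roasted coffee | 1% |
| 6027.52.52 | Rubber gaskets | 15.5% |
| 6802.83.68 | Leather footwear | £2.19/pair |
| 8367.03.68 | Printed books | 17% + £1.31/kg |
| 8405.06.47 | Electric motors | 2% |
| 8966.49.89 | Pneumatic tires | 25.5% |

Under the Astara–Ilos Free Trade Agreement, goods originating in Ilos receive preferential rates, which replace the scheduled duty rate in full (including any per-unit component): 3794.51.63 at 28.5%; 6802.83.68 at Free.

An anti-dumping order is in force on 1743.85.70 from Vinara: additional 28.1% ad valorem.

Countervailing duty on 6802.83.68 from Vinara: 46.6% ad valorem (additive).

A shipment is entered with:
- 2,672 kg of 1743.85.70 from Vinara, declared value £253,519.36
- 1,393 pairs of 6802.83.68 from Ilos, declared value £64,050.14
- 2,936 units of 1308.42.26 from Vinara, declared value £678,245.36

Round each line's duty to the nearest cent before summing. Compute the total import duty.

Line 1 (1743.85.70, Vinara, 2,672 kg, £253,519.36):
Base rate for 1743.85.70 is 13.5% + £2.85/kg.
Additional duty on 1743.85.70 from Vinara: +28.1%. Applied ad valorem rate: 13.5% + 28.1% = 41.6%.
Duty = £253,519.36 × 41.6% + 2,672 × £2.85 = £113,079.25.
Line 2 (6802.83.68, Ilos, 1,393 pairs, £64,050.14):
Base rate for 6802.83.68 is £2.19/pair.
Origin Ilos qualifies under the Astara–Ilos agreement and 6802.83.68 is covered: preferential rate Free applies instead.
The additional-duty order on 6802.83.68 targets Vinara, not Ilos; it does not apply.
Duty = £64,050.14 × 0% = £0.00.
Line 3 (1308.42.26, Vinara, 2,936 units, £678,245.36):
Base rate for 1308.42.26 is 20%.
Duty = £678,245.36 × 20% = £135,649.07.
Total = £113,079.25 + £0.00 + £135,649.07 = £248,728.32.

£248,728.32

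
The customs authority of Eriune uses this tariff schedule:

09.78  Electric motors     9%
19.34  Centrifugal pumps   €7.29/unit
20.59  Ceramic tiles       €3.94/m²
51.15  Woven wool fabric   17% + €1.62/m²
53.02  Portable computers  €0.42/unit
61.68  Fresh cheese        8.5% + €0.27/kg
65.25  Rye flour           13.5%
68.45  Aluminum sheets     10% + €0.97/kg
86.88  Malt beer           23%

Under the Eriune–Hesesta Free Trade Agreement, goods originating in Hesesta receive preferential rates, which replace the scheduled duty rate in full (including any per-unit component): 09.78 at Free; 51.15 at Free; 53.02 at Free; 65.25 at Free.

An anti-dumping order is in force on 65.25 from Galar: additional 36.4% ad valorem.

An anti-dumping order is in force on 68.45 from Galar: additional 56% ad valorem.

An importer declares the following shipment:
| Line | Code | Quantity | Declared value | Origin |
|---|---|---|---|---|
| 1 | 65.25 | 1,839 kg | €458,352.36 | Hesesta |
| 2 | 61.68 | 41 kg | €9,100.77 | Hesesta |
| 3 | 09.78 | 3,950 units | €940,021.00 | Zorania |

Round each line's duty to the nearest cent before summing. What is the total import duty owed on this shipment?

Line 1 (65.25, Hesesta, 1,839 kg, €458,352.36):
Base rate for 65.25 is 13.5%.
Origin Hesesta qualifies under the Eriune–Hesesta agreement and 65.25 is covered: preferential rate Free applies instead.
The additional-duty order on 65.25 targets Galar, not Hesesta; it does not apply.
Duty = €458,352.36 × 0% = €0.00.
Line 2 (61.68, Hesesta, 41 kg, €9,100.77):
Base rate for 61.68 is 8.5% + €0.27/kg.
Origin Hesesta is the FTA partner but 61.68 is not on the preference list; base rate stands.
Duty = €9,100.77 × 8.5% + 41 × €0.27 = €784.64.
Line 3 (09.78, Zorania, 3,950 units, €940,021.00):
Base rate for 09.78 is 9%.
09.78 has an FTA preferential rate, but origin Zorania is not Hesesta; base rate stands.
Duty = €940,021.00 × 9% = €84,601.89.
Total = €0.00 + €784.64 + €84,601.89 = €85,386.53.

€85,386.53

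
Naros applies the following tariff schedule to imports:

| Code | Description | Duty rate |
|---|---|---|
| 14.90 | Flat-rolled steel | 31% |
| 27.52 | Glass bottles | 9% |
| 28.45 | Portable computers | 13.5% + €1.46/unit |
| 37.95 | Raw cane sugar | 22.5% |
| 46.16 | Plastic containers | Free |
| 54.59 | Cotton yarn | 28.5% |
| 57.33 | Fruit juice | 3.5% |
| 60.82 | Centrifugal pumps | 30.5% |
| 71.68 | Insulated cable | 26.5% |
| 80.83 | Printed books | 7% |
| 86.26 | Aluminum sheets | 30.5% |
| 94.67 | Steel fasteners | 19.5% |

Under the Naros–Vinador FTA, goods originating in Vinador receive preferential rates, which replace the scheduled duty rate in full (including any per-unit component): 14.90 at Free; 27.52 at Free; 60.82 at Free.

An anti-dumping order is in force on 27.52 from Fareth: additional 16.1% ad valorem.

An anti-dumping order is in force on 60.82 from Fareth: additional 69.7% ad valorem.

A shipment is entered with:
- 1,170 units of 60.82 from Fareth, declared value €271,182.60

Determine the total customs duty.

€271,724.97

Line 1 (60.82, Fareth, 1,170 units, €271,182.60):
Base rate for 60.82 is 30.5%.
60.82 has an FTA preferential rate, but origin Fareth is not Vinador; base rate stands.
Additional duty on 60.82 from Fareth: +69.7%. Applied ad valorem rate: 30.5% + 69.7% = 100.2%.
Duty = €271,182.60 × 100.2% = €271,724.97.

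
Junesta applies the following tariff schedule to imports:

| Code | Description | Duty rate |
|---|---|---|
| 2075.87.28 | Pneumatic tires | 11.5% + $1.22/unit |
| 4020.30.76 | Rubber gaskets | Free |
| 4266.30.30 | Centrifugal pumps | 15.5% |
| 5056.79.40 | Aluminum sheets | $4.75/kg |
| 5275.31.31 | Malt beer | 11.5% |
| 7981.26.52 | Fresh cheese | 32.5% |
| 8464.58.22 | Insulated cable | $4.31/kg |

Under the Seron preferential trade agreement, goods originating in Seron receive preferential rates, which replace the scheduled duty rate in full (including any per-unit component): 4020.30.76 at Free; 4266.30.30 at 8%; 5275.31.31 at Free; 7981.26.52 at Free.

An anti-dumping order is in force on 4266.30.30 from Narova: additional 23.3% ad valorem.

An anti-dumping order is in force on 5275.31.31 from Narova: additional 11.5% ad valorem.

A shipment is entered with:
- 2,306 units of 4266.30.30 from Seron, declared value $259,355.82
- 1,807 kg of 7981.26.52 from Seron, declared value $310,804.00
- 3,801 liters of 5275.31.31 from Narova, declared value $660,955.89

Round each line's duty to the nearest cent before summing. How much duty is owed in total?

$172,768.32

Line 1 (4266.30.30, Seron, 2,306 units, $259,355.82):
Base rate for 4266.30.30 is 15.5%.
Origin Seron qualifies under the Junesta–Seron agreement and 4266.30.30 is covered: preferential rate 8% applies instead.
The additional-duty order on 4266.30.30 targets Narova, not Seron; it does not apply.
Duty = $259,355.82 × 8% = $20,748.47.
Line 2 (7981.26.52, Seron, 1,807 kg, $310,804.00):
Base rate for 7981.26.52 is 32.5%.
Origin Seron qualifies under the Junesta–Seron agreement and 7981.26.52 is covered: preferential rate Free applies instead.
Duty = $310,804.00 × 0% = $0.00.
Line 3 (5275.31.31, Narova, 3,801 liters, $660,955.89):
Base rate for 5275.31.31 is 11.5%.
5275.31.31 has an FTA preferential rate, but origin Narova is not Seron; base rate stands.
Additional duty on 5275.31.31 from Narova: +11.5%. Applied ad valorem rate: 11.5% + 11.5% = 23%.
Duty = $660,955.89 × 23% = $152,019.85.
Total = $20,748.47 + $0.00 + $152,019.85 = $172,768.32.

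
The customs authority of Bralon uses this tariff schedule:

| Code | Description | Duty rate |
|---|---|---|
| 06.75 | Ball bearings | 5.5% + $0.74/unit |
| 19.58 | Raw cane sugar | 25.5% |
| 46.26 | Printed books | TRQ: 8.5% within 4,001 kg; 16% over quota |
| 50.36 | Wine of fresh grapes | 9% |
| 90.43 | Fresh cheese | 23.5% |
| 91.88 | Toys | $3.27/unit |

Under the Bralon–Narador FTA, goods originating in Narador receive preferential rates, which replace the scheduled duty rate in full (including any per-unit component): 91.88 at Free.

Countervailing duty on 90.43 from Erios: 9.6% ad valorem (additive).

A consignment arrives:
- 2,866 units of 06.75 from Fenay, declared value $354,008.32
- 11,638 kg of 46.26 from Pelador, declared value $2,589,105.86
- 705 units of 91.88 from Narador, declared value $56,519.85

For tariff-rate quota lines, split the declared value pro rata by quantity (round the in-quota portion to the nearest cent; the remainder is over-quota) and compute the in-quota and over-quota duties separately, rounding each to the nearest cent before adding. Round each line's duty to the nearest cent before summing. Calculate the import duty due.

$369,090.55

Line 1 (06.75, Fenay, 2,866 units, $354,008.32):
Base rate for 06.75 is 5.5% + $0.74/unit.
Duty = $354,008.32 × 5.5% + 2,866 × $0.74 = $21,591.30.
Line 2 (46.26, Pelador, 11,638 kg, $2,589,105.86):
Code 46.26 is under a tariff-rate quota (threshold 4,001 kg). In-quota: 4,001 kg at 8.5%; over-quota: 7,637 kg at 16%.
Pro-rata value split: in-quota = $2,589,105.86 × 4,001/11,638 = $890,102.47; over-quota = $2,589,105.86 − $890,102.47 = $1,699,003.39.
In-quota duty = $890,102.47 × 8.5% = $75,658.71. Over-quota duty = $1,699,003.39 × 16% = $271,840.54.
Line duty = $75,658.71 + $271,840.54 = $347,499.25.
Line 3 (91.88, Narador, 705 units, $56,519.85):
Base rate for 91.88 is $3.27/unit.
Origin Narador qualifies under the Bralon–Narador agreement and 91.88 is covered: preferential rate Free applies instead.
Duty = $56,519.85 × 0% = $0.00.
Total = $21,591.30 + $347,499.25 + $0.00 = $369,090.55.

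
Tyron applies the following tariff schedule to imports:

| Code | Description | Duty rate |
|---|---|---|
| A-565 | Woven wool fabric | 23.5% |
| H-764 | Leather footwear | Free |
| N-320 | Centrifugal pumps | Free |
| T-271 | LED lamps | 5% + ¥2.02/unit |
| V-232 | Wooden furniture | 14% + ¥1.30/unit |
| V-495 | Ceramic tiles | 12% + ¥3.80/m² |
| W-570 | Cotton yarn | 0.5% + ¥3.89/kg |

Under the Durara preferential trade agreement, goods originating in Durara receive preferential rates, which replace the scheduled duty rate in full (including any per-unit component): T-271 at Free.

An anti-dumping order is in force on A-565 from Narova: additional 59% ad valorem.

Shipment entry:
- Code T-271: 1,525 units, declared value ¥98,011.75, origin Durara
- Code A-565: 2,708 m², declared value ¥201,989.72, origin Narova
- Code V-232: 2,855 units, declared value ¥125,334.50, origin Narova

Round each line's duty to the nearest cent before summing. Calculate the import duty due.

Line 1 (T-271, Durara, 1,525 units, ¥98,011.75):
Base rate for T-271 is 5% + ¥2.02/unit.
Origin Durara qualifies under the Tyron–Durara agreement and T-271 is covered: preferential rate Free applies instead.
Duty = ¥98,011.75 × 0% = ¥0.00.
Line 2 (A-565, Narova, 2,708 m², ¥201,989.72):
Base rate for A-565 is 23.5%.
Additional duty on A-565 from Narova: +59%. Applied ad valorem rate: 23.5% + 59% = 82.5%.
Duty = ¥201,989.72 × 82.5% = ¥166,641.52.
Line 3 (V-232, Narova, 2,855 units, ¥125,334.50):
Base rate for V-232 is 14% + ¥1.30/unit.
Duty = ¥125,334.50 × 14% + 2,855 × ¥1.30 = ¥21,258.33.
Total = ¥0.00 + ¥166,641.52 + ¥21,258.33 = ¥187,899.85.

¥187,899.85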